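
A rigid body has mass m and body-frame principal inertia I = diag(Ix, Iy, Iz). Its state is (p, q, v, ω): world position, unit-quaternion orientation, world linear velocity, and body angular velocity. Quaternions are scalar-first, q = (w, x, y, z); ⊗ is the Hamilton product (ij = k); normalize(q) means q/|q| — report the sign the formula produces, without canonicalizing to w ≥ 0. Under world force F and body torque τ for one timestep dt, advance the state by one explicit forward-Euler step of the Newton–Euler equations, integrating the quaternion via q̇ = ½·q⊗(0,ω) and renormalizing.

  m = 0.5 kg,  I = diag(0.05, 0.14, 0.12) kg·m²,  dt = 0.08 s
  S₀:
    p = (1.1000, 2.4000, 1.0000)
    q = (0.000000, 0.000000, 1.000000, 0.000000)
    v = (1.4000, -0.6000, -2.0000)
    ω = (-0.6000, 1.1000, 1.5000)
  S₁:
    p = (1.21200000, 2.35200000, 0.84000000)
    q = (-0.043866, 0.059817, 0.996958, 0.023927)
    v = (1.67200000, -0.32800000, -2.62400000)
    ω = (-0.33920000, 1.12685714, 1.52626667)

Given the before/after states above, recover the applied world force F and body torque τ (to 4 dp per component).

F = (1.7000, 1.7000, -3.9000)
τ = (0.1300, 0.1100, -0.0200)

velocity change Δv = (0.27200000, 0.27200000, -0.62400000)
applied force F = (1.7000, 1.7000, -3.9000)
Δω = ω₁−ω₀ = (0.26080000, 0.02685714, 0.02626667)
precession coupling = (-0.0330, 0.0630, -0.0594)
applied torque τ = (0.1300, 0.1100, -0.0200)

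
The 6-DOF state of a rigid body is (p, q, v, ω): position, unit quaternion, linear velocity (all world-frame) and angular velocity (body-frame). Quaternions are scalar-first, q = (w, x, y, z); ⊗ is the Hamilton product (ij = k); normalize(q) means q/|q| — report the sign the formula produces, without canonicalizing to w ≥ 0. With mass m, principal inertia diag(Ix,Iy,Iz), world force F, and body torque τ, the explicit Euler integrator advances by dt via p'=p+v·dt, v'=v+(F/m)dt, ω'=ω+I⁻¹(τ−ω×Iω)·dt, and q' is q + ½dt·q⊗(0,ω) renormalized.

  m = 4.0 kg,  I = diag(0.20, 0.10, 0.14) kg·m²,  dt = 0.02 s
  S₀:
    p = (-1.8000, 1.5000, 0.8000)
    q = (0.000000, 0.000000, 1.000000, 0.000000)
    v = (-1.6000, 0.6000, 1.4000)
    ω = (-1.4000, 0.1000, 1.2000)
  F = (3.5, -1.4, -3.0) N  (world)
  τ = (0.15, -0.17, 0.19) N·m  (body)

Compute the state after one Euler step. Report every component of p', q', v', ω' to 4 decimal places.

p' = (-1.8320, 1.5120, 0.8280)
q' = (-0.0010, 0.0120, 0.9998, 0.0140)
v' = (-1.5825, 0.5930, 1.3850)
ω' = (-1.3855, 0.0862, 1.2251)

α = I⁻¹(τ − ω×Iω) = (0.7260, -0.6920, 1.2571)
ω' = ω + α·dt = (-1.3855, 0.0862, 1.2251)
q⊗(0,ω) = (-0.1000000, 1.2000000, 0.0000000, 1.4000000)
q + ½dt·q⊗(0,ω), renormalized = (-0.0010, 0.0120, 0.9998, 0.0140)
new position p' = (-1.8320, 1.5120, 0.8280)
v' = v + a·dt = (-1.5825, 0.5930, 1.3850)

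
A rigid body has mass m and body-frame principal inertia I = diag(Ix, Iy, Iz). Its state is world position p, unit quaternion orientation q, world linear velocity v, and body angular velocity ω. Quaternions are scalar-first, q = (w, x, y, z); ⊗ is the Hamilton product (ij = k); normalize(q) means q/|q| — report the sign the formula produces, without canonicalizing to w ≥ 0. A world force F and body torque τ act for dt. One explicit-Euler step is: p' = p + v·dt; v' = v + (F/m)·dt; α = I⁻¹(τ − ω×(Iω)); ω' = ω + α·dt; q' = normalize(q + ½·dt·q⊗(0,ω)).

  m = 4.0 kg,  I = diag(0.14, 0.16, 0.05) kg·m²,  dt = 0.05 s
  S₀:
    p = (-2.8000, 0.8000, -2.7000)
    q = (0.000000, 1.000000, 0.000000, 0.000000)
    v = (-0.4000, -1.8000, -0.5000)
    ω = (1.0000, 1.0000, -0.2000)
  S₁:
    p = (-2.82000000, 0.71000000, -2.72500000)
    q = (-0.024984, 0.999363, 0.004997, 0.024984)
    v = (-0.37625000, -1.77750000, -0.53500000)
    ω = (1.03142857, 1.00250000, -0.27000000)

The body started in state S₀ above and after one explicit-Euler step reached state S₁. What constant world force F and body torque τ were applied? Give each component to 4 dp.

Δω = ω₁−ω₀ = (0.03142857, 0.00250000, -0.07000000)
ω₀×(Iω₀) = (0.0220, -0.0180, 0.0200)
applied torque τ = (0.1100, -0.0100, -0.0500)
velocity change Δv = (0.02375000, 0.02250000, -0.03500000)
m·(v₁−v₀)/dt = (1.9000, 1.8000, -2.8000)

F = (1.9000, 1.8000, -2.8000)
τ = (0.1100, -0.0100, -0.0500)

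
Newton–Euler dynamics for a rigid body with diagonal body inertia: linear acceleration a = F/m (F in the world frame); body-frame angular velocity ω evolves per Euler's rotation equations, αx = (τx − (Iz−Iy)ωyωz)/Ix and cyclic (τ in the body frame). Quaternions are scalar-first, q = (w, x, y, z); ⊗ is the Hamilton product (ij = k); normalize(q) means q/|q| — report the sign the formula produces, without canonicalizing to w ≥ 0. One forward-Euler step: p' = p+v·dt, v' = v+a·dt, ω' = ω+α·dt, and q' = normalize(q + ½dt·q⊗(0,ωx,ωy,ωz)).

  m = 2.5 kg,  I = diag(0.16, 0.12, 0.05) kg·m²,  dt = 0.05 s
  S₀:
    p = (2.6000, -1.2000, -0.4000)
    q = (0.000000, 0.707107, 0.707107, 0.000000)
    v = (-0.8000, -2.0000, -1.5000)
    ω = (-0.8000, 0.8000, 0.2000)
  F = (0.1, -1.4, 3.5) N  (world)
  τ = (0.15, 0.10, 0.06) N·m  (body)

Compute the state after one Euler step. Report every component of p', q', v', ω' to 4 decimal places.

p' = (2.5600, -1.3000, -0.4750)
q' = (0.0000, 0.7103, 0.7033, 0.0283)
v' = (-0.7980, -2.0280, -1.4300)
ω' = (-0.7496, 0.8490, 0.2344)

ω×(Iω) gyroscopic = (-0.0112, -0.0176, 0.0256)
angular accel α = (1.0075, 0.9800, 0.6880)
ω + α·dt = (-0.7496, 0.8490, 0.2344)
Hamilton product q⊗(0,ω) = (0.0000000, 0.1414214, -0.1414214, 1.1313712)
q' = normalize(q + ½dt·q⊗(0,ω)) = (0.0000, 0.7103, 0.7033, 0.0283)
a = (0.0400, -0.5600, 1.4000)
p' = p + v·dt = (2.5600, -1.3000, -0.4750)
v' = v + a·dt = (-0.7980, -2.0280, -1.4300)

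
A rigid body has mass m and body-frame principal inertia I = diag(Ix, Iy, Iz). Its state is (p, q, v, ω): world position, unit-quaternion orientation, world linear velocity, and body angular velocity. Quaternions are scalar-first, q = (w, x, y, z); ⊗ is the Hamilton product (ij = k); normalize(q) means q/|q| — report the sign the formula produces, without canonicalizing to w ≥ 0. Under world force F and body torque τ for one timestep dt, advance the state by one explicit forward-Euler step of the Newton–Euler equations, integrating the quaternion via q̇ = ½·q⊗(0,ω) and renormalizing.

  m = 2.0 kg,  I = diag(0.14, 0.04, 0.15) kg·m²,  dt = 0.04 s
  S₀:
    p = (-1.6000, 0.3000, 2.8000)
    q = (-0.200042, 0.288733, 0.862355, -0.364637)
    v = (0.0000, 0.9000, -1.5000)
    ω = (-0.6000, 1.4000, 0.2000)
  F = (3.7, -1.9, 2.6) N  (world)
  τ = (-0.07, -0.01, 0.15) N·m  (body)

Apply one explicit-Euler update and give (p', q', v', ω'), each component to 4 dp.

p' = (-1.6000, 0.3360, 2.7400)
q' = (-0.2192, 0.3046, 0.8596, -0.3468)
v' = (0.0740, 0.8620, -1.4480)
ω' = (-0.6288, 1.3888, 0.2176)

linear accel F/m = (1.8500, -0.9500, 1.3000)
p' = p + v·dt = (-1.6000, 0.3360, 2.7400)
v' = v + a·dt = (0.0740, 0.8620, -1.4480)
gyro term ω×Iω = (0.0308, 0.0012, 0.0840)
angular accel α = (-0.7200, -0.2800, 0.4400)
ω' = ω + α·dt = (-0.6288, 1.3888, 0.2176)
Hamilton product q⊗(0,ω) = (-0.9611298, 0.8029880, -0.1190232, 0.8816308)
q + ½dt·q⊗(0,ω), renormalized = (-0.2192, 0.3046, 0.8596, -0.3468)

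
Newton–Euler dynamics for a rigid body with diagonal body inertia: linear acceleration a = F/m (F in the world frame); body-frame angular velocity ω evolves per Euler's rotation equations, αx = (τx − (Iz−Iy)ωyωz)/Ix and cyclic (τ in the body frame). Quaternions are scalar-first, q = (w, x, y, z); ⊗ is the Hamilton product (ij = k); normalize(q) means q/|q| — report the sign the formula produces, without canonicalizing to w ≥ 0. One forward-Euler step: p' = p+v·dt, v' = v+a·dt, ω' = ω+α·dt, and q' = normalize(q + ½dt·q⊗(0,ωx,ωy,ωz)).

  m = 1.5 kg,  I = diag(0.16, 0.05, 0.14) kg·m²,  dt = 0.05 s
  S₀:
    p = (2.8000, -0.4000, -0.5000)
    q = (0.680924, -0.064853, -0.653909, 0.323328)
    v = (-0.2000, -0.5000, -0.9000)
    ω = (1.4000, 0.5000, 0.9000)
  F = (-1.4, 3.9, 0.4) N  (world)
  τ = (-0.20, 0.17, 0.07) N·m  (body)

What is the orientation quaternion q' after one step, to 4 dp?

q⊗(0,ω) = (0.1267535, 0.2031115, 0.8514889, 1.4958777)
q' = normalize(q + ½dt·q⊗(0,ω)) = (0.6834, -0.0597, -0.6320, 0.3604)

q' = (0.6834, -0.0597, -0.6320, 0.3604)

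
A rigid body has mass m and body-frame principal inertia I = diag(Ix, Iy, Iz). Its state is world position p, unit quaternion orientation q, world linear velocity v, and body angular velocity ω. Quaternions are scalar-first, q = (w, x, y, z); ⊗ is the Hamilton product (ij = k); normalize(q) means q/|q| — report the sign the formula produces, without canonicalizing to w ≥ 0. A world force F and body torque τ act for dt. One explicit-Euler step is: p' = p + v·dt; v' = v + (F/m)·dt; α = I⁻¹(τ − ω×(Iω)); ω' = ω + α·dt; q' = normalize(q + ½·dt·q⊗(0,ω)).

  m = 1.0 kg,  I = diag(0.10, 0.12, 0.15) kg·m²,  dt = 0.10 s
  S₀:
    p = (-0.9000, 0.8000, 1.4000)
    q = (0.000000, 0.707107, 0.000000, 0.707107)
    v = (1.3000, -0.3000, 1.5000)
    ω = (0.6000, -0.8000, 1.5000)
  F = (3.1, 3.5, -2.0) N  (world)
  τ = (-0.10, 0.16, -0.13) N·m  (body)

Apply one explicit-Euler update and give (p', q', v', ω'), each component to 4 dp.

linear accel F/m = (3.1000, 3.5000, -2.0000)
new position p' = (-0.7700, 0.7700, 1.5500)
v' = v + a·dt = (1.6100, 0.0500, 1.3000)
ω×(Iω) gyroscopic = (-0.0360, -0.0450, -0.0096)
(τ − ω×Iω)/I = (-0.6400, 1.7083, -0.8027)
ω' = ω + α·dt = (0.5360, -0.6292, 1.4197)
2q̇ = q⊗(0,ω) = (-1.4849247, 0.5656856, -0.6363963, -0.5656856)
updated quaternion q' = (-0.0739, 0.7324, -0.0317, 0.6761)

p' = (-0.7700, 0.7700, 1.5500)
q' = (-0.0739, 0.7324, -0.0317, 0.6761)
v' = (1.6100, 0.0500, 1.3000)
ω' = (0.5360, -0.6292, 1.4197)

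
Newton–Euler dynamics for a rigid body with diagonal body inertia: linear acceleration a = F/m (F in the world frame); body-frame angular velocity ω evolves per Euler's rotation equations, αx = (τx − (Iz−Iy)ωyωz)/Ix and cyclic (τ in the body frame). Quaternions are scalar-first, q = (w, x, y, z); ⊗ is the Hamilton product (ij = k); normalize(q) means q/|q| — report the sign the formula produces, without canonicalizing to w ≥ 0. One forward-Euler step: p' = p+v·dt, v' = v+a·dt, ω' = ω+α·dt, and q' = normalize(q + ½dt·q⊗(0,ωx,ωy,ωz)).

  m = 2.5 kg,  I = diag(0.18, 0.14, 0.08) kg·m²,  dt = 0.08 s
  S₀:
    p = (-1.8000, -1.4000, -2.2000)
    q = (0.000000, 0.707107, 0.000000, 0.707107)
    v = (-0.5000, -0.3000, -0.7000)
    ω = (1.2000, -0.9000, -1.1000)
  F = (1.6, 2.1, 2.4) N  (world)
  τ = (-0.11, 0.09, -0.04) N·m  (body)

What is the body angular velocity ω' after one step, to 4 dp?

gyro term ω×Iω = (-0.0594, -0.1320, 0.0432)
angular accel α = (-0.2811, 1.5857, -1.0400)
ω' = ω + α·dt = (1.1775, -0.7731, -1.1832)

ω' = (1.1775, -0.7731, -1.1832)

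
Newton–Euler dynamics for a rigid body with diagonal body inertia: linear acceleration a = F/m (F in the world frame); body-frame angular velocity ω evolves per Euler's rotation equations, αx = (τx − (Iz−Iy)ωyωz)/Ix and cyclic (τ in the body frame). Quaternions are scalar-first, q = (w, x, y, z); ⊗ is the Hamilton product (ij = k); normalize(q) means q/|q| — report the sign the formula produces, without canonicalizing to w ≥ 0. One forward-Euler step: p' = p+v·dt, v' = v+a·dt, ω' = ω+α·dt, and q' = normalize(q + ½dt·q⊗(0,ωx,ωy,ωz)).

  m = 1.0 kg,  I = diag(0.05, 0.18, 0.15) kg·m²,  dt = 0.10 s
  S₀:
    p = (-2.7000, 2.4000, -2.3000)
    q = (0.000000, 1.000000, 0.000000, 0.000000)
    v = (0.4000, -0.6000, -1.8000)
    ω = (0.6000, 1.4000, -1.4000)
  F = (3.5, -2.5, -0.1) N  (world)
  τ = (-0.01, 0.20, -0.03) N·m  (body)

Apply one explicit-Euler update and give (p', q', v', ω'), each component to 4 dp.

precession coupling ω×(Iω) = (0.0588, 0.0840, 0.1092)
α = I⁻¹(τ − ω×Iω) = (-1.3760, 0.6444, -0.9280)
new body rate ω' = (0.4624, 1.4644, -1.4928)
2q̇ = q⊗(0,ω) = (-0.6000000, 0.0000000, 1.4000000, 1.4000000)
q' = normalize(q + ½dt·q⊗(0,ω)) = (-0.0298, 0.9947, 0.0696, 0.0696)
a = (3.5000, -2.5000, -0.1000)
new position p' = (-2.6600, 2.3400, -2.4800)
new velocity v' = (0.7500, -0.8500, -1.8100)

p' = (-2.6600, 2.3400, -2.4800)
q' = (-0.0298, 0.9947, 0.0696, 0.0696)
v' = (0.7500, -0.8500, -1.8100)
ω' = (0.4624, 1.4644, -1.4928)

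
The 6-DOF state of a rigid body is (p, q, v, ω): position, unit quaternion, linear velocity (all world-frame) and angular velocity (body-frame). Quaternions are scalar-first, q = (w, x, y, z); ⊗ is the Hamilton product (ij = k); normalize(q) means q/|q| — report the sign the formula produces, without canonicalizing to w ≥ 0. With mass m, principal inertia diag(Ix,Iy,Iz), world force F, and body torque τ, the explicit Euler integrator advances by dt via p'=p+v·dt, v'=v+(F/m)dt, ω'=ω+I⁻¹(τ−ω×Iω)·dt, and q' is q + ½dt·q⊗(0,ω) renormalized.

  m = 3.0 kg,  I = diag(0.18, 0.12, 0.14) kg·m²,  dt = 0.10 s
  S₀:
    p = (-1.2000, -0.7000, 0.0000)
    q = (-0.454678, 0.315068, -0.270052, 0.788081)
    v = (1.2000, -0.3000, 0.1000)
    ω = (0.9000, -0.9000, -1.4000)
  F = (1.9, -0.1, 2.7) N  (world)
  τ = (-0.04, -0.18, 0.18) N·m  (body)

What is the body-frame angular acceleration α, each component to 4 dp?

precession coupling ω×(Iω) = (0.0252, -0.0504, 0.0486)
(τ − ω×Iω)/I = (-0.3622, -1.0800, 0.9386)

α = (-0.3622, -1.0800, 0.9386)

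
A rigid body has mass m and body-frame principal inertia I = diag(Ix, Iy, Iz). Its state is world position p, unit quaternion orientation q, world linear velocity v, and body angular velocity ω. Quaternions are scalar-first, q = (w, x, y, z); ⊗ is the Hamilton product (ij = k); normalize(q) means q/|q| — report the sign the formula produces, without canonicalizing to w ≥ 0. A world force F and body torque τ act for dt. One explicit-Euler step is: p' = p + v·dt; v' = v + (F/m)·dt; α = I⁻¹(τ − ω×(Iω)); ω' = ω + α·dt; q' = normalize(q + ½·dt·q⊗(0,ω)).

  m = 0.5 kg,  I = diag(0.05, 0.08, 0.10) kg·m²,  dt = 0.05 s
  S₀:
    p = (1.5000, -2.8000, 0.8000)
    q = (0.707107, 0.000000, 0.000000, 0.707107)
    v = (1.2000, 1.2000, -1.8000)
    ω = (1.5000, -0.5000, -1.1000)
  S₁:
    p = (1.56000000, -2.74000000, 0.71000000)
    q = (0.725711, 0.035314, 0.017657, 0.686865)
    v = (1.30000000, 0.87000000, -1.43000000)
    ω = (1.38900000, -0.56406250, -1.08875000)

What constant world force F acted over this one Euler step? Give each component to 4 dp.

F = (1.0000, -3.3000, 3.7000)

Δv = v₁−v₀ = (0.10000000, -0.33000000, 0.37000000)
F = m·Δv/dt = (1.0000, -3.3000, 3.7000)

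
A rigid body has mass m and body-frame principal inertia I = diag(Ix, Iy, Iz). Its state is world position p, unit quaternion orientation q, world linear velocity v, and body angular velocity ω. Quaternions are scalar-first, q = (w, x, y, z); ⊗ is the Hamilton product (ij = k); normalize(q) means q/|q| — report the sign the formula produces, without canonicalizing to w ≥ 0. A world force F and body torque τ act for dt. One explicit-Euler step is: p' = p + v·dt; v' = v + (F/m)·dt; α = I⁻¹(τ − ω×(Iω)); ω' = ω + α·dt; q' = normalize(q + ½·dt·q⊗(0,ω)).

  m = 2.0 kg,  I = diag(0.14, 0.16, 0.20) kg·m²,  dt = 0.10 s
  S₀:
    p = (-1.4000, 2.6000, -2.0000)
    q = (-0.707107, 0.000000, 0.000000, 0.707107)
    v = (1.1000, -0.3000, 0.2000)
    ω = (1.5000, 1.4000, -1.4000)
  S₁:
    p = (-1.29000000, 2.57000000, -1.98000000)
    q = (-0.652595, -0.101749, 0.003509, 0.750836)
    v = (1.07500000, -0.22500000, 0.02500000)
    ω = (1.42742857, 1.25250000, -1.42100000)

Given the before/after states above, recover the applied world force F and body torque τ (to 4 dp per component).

F = (-0.5000, 1.5000, -3.5000)
τ = (-0.1800, -0.1100, 0.0000)

Δv = v₁−v₀ = (-0.02500000, 0.07500000, -0.17500000)
m·(v₁−v₀)/dt = (-0.5000, 1.5000, -3.5000)
rate change Δω = (-0.07257143, -0.14750000, -0.02100000)
applied torque τ = (-0.1800, -0.1100, 0.0000)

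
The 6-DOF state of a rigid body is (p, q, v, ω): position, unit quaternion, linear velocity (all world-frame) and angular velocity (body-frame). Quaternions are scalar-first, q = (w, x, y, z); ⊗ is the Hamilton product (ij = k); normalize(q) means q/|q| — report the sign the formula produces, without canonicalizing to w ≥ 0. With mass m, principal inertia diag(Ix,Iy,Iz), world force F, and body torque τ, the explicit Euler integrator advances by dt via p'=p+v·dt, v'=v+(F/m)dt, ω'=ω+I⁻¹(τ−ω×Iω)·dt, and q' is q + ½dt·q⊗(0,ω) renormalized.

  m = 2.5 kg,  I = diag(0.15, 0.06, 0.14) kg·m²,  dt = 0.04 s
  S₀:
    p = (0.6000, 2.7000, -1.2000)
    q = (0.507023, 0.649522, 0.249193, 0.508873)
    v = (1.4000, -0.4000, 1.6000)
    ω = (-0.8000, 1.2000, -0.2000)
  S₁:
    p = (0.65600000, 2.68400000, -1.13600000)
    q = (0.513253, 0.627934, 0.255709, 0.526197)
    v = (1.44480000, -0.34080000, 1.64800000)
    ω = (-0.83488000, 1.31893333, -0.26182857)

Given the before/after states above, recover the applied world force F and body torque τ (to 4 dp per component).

Δω = ω₁−ω₀ = (-0.03488000, 0.11893333, -0.06182857)
gyro term ω₀×Iω₀ = (-0.0192, 0.0016, 0.0864)
applied torque τ = (-0.1500, 0.1800, -0.1300)
velocity change Δv = (0.04480000, 0.05920000, 0.04800000)
applied force F = (2.8000, 3.7000, 3.0000)

F = (2.8000, 3.7000, 3.0000)
τ = (-0.1500, 0.1800, -0.1300)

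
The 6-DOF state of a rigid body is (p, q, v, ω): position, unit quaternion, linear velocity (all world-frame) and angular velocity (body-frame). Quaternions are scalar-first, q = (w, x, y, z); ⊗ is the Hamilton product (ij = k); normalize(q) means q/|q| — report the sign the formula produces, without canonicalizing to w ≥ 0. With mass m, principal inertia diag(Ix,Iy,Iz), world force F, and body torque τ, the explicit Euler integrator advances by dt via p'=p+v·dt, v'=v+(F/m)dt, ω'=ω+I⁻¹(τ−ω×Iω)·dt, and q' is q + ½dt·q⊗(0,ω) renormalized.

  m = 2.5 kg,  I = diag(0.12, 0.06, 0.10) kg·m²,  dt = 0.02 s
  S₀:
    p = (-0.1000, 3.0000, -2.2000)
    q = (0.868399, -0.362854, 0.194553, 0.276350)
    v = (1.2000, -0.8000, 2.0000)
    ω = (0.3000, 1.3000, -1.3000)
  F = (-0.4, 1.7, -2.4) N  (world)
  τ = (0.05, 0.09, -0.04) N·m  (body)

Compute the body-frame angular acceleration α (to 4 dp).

α = (0.9800, 1.6300, -0.1660)

gyro term ω×Iω = (-0.0676, -0.0078, -0.0234)
angular accel α = (0.9800, 1.6300, -0.1660)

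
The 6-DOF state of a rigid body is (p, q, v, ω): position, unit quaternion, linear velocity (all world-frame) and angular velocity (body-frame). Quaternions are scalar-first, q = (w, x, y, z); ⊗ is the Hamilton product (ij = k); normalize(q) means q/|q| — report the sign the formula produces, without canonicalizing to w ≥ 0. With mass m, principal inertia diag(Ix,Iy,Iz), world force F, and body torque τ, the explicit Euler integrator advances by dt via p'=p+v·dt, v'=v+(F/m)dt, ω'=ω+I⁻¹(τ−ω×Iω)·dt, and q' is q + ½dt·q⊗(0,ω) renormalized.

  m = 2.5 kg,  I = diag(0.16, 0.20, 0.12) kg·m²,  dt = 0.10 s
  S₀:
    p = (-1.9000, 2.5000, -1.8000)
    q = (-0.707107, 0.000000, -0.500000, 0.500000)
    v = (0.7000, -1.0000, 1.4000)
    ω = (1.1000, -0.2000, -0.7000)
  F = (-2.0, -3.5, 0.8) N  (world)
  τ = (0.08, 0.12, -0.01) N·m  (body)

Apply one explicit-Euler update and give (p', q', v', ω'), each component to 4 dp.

p' = (-1.8300, 2.4000, -1.6600)
q' = (-0.6931, -0.0164, -0.4644, 0.5511)
v' = (0.6200, -1.1400, 1.4320)
ω' = (1.1570, -0.1246, -0.7010)

linear accel F/m = (-0.8000, -1.4000, 0.3200)
p' = p + v·dt = (-1.8300, 2.4000, -1.6600)
v + (F/m)dt = (0.6200, -1.1400, 1.4320)
ω×(Iω) gyroscopic = (-0.0112, -0.0308, -0.0088)
α = I⁻¹(τ − ω×Iω) = (0.5700, 0.7540, -0.0100)
ω' = ω + α·dt = (1.1570, -0.1246, -0.7010)
q⊗(0,ω) = (0.2500000, -0.3278177, 0.6914214, 1.0449749)
updated quaternion q' = (-0.6931, -0.0164, -0.4644, 0.5511)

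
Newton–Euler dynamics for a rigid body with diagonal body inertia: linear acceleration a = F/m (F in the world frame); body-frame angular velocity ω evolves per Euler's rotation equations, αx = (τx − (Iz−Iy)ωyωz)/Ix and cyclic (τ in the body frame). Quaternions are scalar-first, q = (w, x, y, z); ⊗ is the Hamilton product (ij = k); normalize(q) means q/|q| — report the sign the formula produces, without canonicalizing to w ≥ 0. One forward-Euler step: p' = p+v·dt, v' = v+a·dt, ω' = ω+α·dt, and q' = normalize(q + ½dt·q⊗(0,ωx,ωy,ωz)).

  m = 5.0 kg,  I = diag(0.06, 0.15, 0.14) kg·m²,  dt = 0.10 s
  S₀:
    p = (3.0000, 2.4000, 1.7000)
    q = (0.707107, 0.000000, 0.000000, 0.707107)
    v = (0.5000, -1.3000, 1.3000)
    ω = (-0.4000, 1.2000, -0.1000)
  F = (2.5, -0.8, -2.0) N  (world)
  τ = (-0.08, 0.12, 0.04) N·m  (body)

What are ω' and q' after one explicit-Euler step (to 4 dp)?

ω' = (-0.5353, 1.2821, -0.0406)
q' = (0.7092, -0.0565, 0.0282, 0.7022)

gyro term ω×Iω = (0.0012, -0.0032, -0.0432)
angular accel α = (-1.3533, 0.8213, 0.5943)
ω + α·dt = (-0.5353, 1.2821, -0.0406)
2q̇ = q⊗(0,ω) = (0.0707107, -1.1313712, 0.5656856, -0.0707107)
q' = normalize(q + ½dt·q⊗(0,ω)) = (0.7092, -0.0565, 0.0282, 0.7022)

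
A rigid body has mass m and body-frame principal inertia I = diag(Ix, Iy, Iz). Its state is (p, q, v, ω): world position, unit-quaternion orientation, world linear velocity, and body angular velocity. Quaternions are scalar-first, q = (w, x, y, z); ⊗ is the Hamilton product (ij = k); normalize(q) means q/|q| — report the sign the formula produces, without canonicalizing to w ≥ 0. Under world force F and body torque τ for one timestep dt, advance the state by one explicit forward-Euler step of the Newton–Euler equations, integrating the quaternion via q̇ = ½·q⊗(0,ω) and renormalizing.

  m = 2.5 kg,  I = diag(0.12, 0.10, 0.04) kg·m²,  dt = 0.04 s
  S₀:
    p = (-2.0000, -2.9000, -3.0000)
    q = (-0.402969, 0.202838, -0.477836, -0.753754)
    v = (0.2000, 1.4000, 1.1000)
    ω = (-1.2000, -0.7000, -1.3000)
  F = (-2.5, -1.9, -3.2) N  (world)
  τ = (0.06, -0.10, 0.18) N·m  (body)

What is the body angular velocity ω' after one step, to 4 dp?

ω' = (-1.1618, -0.7899, -1.1032)

α = I⁻¹(τ − ω×Iω) = (0.9550, -2.2480, 4.9200)
new body rate ω' = (-1.1618, -0.7899, -1.1032)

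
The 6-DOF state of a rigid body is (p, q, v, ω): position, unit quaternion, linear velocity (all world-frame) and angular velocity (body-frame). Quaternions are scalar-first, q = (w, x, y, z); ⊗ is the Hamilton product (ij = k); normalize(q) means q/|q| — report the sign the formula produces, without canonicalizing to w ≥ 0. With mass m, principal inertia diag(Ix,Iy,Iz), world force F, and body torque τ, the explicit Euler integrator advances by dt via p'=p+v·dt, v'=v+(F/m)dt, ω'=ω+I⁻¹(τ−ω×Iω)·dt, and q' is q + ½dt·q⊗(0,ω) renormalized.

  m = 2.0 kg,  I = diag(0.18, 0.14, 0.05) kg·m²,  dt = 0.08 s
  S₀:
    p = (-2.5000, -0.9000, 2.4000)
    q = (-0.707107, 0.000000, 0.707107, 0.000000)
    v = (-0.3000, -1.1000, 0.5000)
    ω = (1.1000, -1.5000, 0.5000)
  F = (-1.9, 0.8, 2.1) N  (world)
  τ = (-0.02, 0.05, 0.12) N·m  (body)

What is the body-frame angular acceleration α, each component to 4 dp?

α = (-0.4861, -0.1536, 1.0800)

ω×(Iω) gyroscopic = (0.0675, 0.0715, 0.0660)
(τ − ω×Iω)/I = (-0.4861, -0.1536, 1.0800)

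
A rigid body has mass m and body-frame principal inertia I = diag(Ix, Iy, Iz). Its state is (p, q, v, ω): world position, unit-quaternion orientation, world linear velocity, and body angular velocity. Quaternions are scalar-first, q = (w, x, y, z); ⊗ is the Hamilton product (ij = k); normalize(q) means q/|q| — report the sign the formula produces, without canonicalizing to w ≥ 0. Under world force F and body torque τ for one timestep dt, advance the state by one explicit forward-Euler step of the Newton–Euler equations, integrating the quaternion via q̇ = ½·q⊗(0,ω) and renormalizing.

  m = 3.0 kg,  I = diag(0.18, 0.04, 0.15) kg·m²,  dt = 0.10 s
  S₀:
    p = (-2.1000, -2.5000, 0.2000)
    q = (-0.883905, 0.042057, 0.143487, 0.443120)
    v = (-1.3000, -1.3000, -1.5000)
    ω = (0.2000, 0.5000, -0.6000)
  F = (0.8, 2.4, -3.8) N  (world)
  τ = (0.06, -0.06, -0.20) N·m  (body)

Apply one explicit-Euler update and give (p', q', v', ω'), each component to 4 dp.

a = F/m = (0.2667, 0.8000, -1.2667)
new position p' = (-2.2300, -2.6300, 0.0500)
v' = v + a·dt = (-1.2733, -1.2200, -1.6267)
gyro term ω×Iω = (-0.0330, -0.0036, -0.0140)
(τ − ω×Iω)/I = (0.5167, -1.4100, -1.2400)
ω + α·dt = (0.2517, 0.3590, -0.7240)
2q̇ = q⊗(0,ω) = (0.1857171, -0.4844332, -0.3280943, 0.5226741)
updated quaternion q' = (-0.8739, 0.0178, 0.1270, 0.4689)

p' = (-2.2300, -2.6300, 0.0500)
q' = (-0.8739, 0.0178, 0.1270, 0.4689)
v' = (-1.2733, -1.2200, -1.6267)
ω' = (0.2517, 0.3590, -0.7240)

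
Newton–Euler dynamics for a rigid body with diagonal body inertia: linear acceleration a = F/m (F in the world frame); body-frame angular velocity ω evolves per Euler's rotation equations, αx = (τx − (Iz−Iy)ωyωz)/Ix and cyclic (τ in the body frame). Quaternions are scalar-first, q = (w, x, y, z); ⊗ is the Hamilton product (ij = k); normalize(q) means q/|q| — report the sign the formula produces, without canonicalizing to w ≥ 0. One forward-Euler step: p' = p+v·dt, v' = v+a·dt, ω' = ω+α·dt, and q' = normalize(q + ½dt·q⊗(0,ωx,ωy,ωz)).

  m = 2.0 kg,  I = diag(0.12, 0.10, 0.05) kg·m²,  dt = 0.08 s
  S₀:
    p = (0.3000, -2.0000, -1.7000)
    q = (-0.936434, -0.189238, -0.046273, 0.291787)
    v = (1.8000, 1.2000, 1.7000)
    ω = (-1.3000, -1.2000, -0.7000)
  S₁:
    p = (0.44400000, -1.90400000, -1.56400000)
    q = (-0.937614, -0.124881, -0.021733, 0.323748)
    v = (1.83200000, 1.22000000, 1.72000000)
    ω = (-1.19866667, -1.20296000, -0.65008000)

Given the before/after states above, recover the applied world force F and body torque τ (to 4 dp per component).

F = (0.8000, 0.5000, 0.5000)
τ = (0.1100, 0.0600, 0.0000)

ω₁ − ω₀ = (0.10133333, -0.00296000, 0.04992000)
ω₀×(Iω₀) = (-0.0420, 0.0637, -0.0312)
applied torque τ = (0.1100, 0.0600, 0.0000)
Δv = v₁−v₀ = (0.03200000, 0.02000000, 0.02000000)
F = m·Δv/dt = (0.8000, 0.5000, 0.5000)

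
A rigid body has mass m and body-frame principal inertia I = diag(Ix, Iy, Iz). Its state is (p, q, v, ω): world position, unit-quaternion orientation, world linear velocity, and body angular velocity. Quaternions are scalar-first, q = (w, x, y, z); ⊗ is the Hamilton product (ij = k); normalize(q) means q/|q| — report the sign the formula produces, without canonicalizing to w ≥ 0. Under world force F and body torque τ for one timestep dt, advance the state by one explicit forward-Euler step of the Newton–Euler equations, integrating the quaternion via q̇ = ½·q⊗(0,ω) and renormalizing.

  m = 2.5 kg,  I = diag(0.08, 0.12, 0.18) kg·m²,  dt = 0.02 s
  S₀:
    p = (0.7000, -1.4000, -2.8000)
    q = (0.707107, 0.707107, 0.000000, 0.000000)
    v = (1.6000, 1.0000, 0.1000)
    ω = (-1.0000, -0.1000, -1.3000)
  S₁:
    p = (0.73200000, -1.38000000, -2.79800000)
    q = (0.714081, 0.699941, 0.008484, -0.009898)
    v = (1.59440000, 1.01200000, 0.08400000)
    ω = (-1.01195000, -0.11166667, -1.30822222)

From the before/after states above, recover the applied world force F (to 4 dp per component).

F = (-0.7000, 1.5000, -2.0000)

Δv = v₁−v₀ = (-0.00560000, 0.01200000, -0.01600000)
applied force F = (-0.7000, 1.5000, -2.0000)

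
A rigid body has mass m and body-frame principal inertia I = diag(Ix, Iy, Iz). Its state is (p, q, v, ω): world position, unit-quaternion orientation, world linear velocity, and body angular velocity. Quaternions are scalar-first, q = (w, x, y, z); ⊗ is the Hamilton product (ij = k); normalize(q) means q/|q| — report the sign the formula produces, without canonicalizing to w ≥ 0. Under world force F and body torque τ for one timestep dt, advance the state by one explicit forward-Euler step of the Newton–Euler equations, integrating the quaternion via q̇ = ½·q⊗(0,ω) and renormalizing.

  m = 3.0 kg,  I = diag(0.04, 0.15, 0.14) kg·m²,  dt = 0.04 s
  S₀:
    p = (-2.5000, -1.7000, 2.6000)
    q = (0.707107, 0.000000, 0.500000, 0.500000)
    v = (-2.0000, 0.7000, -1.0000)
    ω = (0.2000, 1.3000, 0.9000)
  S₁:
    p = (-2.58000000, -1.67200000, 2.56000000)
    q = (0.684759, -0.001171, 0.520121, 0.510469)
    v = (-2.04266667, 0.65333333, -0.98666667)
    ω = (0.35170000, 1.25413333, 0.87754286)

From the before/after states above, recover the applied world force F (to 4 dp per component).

velocity change Δv = (-0.04266667, -0.04666667, 0.01333333)
F = m·Δv/dt = (-3.2000, -3.5000, 1.0000)

F = (-3.2000, -3.5000, 1.0000)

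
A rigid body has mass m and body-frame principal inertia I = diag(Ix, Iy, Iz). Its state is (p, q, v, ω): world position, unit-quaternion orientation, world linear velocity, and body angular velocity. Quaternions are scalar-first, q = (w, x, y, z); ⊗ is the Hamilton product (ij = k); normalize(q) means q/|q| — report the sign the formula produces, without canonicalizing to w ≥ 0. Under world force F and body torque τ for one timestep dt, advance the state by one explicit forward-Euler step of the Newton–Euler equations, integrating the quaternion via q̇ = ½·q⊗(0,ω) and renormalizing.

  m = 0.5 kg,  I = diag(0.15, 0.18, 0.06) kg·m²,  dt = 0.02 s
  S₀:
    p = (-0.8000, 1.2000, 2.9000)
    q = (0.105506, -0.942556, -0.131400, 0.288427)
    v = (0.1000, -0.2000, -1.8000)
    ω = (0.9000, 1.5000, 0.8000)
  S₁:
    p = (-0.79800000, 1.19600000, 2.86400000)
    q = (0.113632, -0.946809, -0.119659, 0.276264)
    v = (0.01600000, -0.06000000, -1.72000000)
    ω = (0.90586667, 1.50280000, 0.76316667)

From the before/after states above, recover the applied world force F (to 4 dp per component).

Δv = v₁−v₀ = (-0.08400000, 0.14000000, 0.08000000)
m·(v₁−v₀)/dt = (-2.1000, 3.5000, 2.0000)

F = (-2.1000, 3.5000, 2.0000)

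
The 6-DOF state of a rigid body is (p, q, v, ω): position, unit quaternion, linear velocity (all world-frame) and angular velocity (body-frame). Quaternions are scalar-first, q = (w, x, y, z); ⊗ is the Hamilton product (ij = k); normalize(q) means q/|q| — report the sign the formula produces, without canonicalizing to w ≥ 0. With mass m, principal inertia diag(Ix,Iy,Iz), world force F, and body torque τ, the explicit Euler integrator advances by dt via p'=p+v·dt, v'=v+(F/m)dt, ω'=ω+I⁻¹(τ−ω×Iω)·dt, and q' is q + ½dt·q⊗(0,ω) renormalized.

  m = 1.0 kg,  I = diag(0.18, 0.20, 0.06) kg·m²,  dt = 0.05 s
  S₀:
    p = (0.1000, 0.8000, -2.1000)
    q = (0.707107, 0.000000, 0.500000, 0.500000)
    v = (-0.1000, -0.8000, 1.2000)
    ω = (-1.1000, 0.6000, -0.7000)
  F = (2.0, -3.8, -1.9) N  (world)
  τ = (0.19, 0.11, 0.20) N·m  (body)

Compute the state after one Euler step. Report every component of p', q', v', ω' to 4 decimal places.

precession coupling ω×(Iω) = (0.0588, 0.0924, -0.0132)
angular accel α = (0.7289, 0.0880, 3.5533)
ω' = ω + α·dt = (-1.0636, 0.6044, -0.5223)
Hamilton product q⊗(0,ω) = (0.0500000, -1.4278177, -0.1257358, 0.0550251)
q' = normalize(q + ½dt·q⊗(0,ω)) = (0.7079, -0.0357, 0.4965, 0.5011)
a = F/m = (2.0000, -3.8000, -1.9000)
new position p' = (0.0950, 0.7600, -2.0400)
v + (F/m)dt = (0.0000, -0.9900, 1.1050)

p' = (0.0950, 0.7600, -2.0400)
q' = (0.7079, -0.0357, 0.4965, 0.5011)
v' = (0.0000, -0.9900, 1.1050)
ω' = (-1.0636, 0.6044, -0.5223)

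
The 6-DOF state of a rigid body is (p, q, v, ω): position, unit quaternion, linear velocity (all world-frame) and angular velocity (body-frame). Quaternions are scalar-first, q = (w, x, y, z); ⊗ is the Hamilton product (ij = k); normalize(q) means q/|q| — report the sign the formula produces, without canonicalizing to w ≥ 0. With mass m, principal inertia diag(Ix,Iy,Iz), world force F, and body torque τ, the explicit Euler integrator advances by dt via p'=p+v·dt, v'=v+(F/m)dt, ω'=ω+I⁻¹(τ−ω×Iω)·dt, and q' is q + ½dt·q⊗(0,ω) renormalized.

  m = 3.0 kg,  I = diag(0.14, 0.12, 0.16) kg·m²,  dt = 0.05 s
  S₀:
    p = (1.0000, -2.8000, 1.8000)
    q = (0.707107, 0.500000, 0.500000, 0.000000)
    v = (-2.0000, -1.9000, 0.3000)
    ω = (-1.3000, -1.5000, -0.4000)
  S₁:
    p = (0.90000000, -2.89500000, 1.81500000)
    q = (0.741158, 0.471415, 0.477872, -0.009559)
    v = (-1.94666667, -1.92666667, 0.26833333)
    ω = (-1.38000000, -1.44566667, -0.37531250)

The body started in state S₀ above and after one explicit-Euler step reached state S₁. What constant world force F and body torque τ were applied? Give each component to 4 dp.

F = (3.2000, -1.6000, -1.9000)
τ = (-0.2000, 0.1200, 0.0400)

velocity change Δv = (0.05333333, -0.02666667, -0.03166667)
F = m·Δv/dt = (3.2000, -1.6000, -1.9000)
rate change Δω = (-0.08000000, 0.05433333, 0.02468750)
precession coupling = (0.0240, -0.0104, -0.0390)
applied torque τ = (-0.2000, 0.1200, 0.0400)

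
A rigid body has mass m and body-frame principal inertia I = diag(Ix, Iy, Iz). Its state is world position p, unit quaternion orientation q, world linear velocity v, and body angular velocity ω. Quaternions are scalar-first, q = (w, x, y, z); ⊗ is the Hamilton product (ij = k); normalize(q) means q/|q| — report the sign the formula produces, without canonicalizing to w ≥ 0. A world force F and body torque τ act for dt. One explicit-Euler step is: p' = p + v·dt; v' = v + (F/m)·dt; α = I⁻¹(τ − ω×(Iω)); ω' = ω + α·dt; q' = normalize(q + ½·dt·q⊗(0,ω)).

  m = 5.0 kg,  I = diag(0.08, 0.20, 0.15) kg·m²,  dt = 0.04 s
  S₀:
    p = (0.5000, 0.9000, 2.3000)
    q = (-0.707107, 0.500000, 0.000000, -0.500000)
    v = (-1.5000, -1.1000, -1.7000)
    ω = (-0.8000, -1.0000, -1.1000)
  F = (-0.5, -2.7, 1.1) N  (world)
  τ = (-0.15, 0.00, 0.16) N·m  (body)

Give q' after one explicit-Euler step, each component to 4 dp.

q' = (-0.7097, 0.5010, 0.0331, -0.4942)

2q̇ = q⊗(0,ω) = (-0.1500000, 0.0656856, 1.6571070, 0.2778177)
q' = normalize(q + ½dt·q⊗(0,ω)) = (-0.7097, 0.5010, 0.0331, -0.4942)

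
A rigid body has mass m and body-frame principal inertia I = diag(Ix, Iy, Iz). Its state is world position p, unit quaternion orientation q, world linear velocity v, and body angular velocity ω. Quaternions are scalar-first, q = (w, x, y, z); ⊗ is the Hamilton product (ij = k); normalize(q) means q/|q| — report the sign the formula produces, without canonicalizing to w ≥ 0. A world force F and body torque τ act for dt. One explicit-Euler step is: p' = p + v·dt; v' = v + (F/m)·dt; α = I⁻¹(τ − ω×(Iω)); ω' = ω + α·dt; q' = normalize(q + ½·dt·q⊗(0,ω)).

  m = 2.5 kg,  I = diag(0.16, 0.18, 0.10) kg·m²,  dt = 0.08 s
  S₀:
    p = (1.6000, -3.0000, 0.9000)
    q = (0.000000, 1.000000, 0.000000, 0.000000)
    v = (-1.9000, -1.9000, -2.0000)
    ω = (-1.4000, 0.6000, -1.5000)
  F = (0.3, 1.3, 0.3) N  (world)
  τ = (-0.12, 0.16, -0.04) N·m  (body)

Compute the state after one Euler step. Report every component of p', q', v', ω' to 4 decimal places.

p' = (1.4480, -3.1520, 0.7400)
q' = (0.0558, 0.9964, 0.0598, 0.0239)
v' = (-1.8904, -1.8584, -1.9904)
ω' = (-1.4960, 0.6151, -1.5186)

a = (0.1200, 0.5200, 0.1200)
p' = p + v·dt = (1.4480, -3.1520, 0.7400)
v + (F/m)dt = (-1.8904, -1.8584, -1.9904)
gyro term ω×Iω = (0.0720, 0.1260, -0.0168)
angular accel α = (-1.2000, 0.1889, -0.2320)
ω + α·dt = (-1.4960, 0.6151, -1.5186)
2q̇ = q⊗(0,ω) = (1.4000000, 0.0000000, 1.5000000, 0.6000000)
updated quaternion q' = (0.0558, 0.9964, 0.0598, 0.0239)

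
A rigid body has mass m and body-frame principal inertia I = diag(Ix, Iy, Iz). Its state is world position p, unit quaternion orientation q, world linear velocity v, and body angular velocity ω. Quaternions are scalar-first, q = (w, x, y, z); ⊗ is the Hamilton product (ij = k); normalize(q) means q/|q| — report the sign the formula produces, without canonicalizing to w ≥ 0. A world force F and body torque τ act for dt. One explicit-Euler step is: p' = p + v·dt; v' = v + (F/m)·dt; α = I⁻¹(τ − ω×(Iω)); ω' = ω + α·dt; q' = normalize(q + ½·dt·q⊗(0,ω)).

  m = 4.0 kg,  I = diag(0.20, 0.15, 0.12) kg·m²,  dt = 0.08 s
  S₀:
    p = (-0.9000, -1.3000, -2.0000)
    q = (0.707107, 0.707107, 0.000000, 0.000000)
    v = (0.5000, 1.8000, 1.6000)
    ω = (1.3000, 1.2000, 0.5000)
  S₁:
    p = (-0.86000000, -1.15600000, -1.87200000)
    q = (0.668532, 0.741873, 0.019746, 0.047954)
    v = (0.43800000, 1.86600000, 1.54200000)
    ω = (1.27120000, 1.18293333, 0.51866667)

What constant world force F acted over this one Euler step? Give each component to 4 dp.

F = (-3.1000, 3.3000, -2.9000)

Δv = v₁−v₀ = (-0.06200000, 0.06600000, -0.05800000)
applied force F = (-3.1000, 3.3000, -2.9000)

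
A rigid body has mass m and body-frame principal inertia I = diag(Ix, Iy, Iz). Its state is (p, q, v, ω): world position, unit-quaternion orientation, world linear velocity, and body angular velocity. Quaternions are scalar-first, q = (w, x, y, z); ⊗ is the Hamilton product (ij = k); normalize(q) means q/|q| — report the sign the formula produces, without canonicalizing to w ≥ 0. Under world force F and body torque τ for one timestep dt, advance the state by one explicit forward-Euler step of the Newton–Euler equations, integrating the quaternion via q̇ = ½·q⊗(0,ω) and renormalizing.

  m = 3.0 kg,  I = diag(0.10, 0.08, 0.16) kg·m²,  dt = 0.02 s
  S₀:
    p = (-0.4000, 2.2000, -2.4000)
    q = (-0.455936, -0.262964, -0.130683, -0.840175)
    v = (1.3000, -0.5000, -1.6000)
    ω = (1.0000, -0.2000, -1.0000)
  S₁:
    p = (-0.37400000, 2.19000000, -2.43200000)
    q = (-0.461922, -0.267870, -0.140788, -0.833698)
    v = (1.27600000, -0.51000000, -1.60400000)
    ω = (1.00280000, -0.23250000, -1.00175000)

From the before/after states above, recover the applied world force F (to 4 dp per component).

F = (-3.6000, -1.5000, -0.6000)

Δv = v₁−v₀ = (-0.02400000, -0.01000000, -0.00400000)
F = m·Δv/dt = (-3.6000, -1.5000, -0.6000)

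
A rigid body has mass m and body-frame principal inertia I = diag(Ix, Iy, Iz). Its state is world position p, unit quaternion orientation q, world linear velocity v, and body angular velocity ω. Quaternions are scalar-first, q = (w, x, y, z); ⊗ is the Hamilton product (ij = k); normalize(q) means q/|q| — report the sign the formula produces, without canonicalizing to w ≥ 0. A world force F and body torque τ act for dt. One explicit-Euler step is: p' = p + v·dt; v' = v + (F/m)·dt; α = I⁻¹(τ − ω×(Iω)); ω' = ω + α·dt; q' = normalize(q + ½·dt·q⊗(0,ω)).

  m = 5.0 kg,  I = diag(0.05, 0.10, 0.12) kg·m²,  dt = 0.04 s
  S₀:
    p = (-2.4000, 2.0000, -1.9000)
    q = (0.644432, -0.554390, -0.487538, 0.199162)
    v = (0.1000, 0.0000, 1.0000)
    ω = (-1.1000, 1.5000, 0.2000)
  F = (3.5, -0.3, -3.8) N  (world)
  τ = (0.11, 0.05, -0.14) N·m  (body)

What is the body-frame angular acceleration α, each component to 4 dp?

gyro term ω×Iω = (0.0060, 0.0154, -0.0825)
angular accel α = (2.0800, 0.3460, -0.4792)

α = (2.0800, 0.3460, -0.4792)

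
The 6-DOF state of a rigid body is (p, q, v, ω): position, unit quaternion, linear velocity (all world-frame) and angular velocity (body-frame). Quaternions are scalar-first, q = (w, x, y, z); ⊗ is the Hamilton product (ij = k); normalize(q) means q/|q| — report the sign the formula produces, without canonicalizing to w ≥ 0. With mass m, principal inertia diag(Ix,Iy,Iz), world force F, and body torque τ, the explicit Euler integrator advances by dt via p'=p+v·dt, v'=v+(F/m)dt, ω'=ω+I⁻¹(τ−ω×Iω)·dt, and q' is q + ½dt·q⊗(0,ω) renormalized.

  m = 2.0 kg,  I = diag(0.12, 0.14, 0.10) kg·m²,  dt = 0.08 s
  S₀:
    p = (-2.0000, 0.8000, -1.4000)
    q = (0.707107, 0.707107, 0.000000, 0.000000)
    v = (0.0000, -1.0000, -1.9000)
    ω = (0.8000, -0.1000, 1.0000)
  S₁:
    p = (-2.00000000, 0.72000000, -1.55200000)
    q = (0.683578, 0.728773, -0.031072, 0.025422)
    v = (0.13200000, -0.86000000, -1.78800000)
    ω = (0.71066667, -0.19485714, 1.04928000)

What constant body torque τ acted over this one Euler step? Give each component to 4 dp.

Δω = ω₁−ω₀ = (-0.08933333, -0.09485714, 0.04928000)
τ = I·(Δω/dt) + ω₀×(Iω₀) = (-0.1300, -0.1500, 0.0600)

τ = (-0.1300, -0.1500, 0.0600)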